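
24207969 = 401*60369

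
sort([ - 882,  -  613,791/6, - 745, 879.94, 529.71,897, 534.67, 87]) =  [-882,-745 , - 613, 87, 791/6,529.71, 534.67,879.94, 897 ]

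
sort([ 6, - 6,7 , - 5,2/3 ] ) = [ - 6, - 5,  2/3, 6, 7]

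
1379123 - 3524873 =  - 2145750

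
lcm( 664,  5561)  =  44488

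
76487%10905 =152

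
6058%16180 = 6058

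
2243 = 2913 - 670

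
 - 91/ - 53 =91/53 = 1.72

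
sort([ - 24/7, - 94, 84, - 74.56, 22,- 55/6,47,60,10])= [ - 94, - 74.56,-55/6, - 24/7,10,22,47,60,84 ] 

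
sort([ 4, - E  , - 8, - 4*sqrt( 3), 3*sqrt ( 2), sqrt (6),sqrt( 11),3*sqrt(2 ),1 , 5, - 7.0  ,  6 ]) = [ - 8, -7.0, - 4* sqrt(3 ), - E, 1 , sqrt(6) , sqrt (11 ),  4,3*sqrt ( 2), 3*sqrt(2),5,6 ] 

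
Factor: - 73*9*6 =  -3942  =  - 2^1*3^3*73^1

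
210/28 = 15/2 = 7.50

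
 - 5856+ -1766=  -7622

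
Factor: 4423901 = 101^1 *43801^1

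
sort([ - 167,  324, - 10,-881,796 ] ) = [-881,-167, - 10,324,796]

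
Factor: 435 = 3^1* 5^1*29^1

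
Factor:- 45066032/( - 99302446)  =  2^3*11^1 *47^(- 1 ) * 71^ (-1 ) * 14879^( - 1)*256057^1 = 22533016/49651223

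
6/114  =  1/19 = 0.05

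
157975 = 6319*25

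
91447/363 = 251 + 334/363 = 251.92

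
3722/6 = 620+1/3= 620.33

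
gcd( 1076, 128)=4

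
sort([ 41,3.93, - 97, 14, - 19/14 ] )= [-97  , - 19/14, 3.93,14,41]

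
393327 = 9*43703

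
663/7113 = 221/2371= 0.09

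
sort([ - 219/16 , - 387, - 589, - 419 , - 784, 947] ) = [- 784,-589 ,-419,-387, - 219/16, 947]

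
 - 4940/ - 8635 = 988/1727 =0.57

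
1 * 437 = 437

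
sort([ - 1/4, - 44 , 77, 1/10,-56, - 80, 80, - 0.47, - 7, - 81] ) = [ - 81, - 80, - 56, - 44,-7,-0.47, - 1/4,1/10, 77 , 80]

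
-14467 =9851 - 24318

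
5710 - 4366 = 1344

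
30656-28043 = 2613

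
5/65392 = 5/65392= 0.00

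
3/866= 3/866 = 0.00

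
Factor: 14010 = 2^1*3^1*5^1*467^1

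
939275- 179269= 760006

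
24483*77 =1885191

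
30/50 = 3/5 = 0.60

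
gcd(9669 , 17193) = 33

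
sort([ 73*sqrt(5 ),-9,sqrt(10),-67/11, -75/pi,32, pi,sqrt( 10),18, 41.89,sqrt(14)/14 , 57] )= [  -  75/pi, - 9, - 67/11,sqrt( 14)/14,pi,sqrt( 10),sqrt( 10), 18, 32, 41.89,57,73*sqrt( 5 )]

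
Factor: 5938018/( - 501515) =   -  2^1*5^( - 1 )*7^( - 2) * 23^( - 1)  *  89^( - 1)*2969009^1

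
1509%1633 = 1509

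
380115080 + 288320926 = 668436006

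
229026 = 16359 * 14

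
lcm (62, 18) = 558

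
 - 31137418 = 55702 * (-559) 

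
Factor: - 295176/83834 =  - 2^2*3^1*7^2*167^( - 1) = -588/167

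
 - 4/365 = -4/365  =  - 0.01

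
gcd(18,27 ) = 9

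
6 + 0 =6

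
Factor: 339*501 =169839 = 3^2*113^1*167^1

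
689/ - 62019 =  - 1 + 61330/62019 = -0.01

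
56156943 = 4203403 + 51953540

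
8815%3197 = 2421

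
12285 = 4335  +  7950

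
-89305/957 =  - 89305/957 = - 93.32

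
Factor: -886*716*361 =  - 2^3 * 19^2*179^1*443^1 = - 229009736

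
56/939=56/939= 0.06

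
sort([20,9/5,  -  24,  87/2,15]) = [ - 24, 9/5, 15,20,87/2] 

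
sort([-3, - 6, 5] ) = [ - 6, - 3, 5 ] 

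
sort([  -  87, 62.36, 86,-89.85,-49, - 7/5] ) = [ -89.85,- 87, - 49, - 7/5, 62.36,86]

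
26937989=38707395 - 11769406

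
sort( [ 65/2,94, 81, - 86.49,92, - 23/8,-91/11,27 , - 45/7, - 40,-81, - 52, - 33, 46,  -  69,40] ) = [-86.49, - 81, - 69, - 52,-40, - 33, - 91/11, - 45/7 ,-23/8,27,65/2,40, 46,81, 92,94]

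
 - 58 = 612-670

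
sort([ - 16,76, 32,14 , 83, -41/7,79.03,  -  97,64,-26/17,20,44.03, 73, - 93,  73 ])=[ - 97, - 93,- 16, - 41/7,-26/17,14,20, 32, 44.03 , 64,73, 73,  76,79.03,83] 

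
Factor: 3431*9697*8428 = 2^2* 7^2 * 43^1*47^1*73^1*9697^1 = 280402990196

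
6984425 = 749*9325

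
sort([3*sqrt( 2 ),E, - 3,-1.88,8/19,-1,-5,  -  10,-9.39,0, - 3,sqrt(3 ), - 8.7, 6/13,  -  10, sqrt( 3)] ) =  [ - 10, - 10, - 9.39, - 8.7, - 5, - 3,- 3,  -  1.88, - 1,0,8/19,6/13, sqrt( 3),sqrt( 3 ),E, 3 * sqrt( 2) ] 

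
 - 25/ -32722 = 25/32722 =0.00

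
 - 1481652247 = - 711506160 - 770146087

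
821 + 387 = 1208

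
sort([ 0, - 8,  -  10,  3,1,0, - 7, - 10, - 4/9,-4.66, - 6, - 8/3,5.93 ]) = [ - 10, - 10, - 8, - 7, - 6, - 4.66,  -  8/3, - 4/9,0,0,1,3,5.93]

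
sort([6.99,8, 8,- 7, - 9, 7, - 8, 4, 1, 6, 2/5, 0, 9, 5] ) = [ - 9, - 8, - 7, 0, 2/5, 1, 4, 5,6, 6.99,7,8,8, 9]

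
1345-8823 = -7478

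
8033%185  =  78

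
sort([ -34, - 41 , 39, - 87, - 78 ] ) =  [ - 87, - 78, - 41, - 34,39]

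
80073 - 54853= 25220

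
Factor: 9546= 2^1 * 3^1*37^1*43^1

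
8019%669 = 660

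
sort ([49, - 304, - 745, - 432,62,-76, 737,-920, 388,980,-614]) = [ - 920,  -  745,-614 , - 432 , - 304, -76,49, 62 , 388,737,980 ]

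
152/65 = 152/65 = 2.34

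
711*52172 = 37094292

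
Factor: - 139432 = -2^3 * 29^1*601^1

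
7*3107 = 21749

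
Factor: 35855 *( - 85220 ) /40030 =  - 305556310/4003 = -2^1*5^1*71^1*101^1*4003^(-1 )*4261^1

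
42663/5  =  8532 + 3/5= 8532.60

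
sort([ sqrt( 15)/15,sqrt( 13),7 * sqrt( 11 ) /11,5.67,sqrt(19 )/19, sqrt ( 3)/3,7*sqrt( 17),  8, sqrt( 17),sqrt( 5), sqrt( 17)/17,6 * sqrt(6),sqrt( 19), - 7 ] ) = [ - 7, sqrt( 19 ) /19, sqrt(17)/17,sqrt( 15)/15,sqrt( 3) /3,7*sqrt( 11)/11, sqrt( 5), sqrt( 13 ), sqrt(17 ),sqrt( 19) , 5.67,  8,  6*sqrt( 6 ),7 * sqrt( 17) ] 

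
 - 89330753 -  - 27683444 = - 61647309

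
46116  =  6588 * 7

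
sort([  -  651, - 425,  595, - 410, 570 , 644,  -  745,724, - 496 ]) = [-745, - 651,-496, - 425, - 410 , 570,595,644,724]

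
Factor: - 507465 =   -  3^4*5^1*7^1*179^1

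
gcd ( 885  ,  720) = 15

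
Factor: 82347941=13^1*79^1*181^1*443^1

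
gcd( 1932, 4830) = 966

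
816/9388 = 204/2347 =0.09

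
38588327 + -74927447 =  - 36339120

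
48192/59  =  816+ 48/59 =816.81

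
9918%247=38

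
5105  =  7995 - 2890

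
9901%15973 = 9901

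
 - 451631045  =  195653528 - 647284573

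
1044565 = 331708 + 712857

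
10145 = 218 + 9927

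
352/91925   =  352/91925 = 0.00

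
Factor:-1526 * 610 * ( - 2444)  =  2275021840 = 2^4 * 5^1 * 7^1*13^1 * 47^1*61^1*109^1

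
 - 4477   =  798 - 5275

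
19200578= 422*45499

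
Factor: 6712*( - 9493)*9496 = -2^6*11^1*839^1*863^1*1187^1 = - 605056783936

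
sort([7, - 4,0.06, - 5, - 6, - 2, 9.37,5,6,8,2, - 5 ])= [  -  6, - 5 , - 5, - 4, - 2,0.06,2,  5,6, 7,8, 9.37] 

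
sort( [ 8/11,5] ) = [8/11,5]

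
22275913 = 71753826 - 49477913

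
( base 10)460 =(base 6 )2044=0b111001100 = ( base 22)KK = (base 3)122001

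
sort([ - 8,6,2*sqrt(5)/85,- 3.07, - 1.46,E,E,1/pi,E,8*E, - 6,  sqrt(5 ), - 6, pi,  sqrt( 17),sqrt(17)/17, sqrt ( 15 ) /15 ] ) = [-8, - 6, - 6, - 3.07 ,  -  1.46,2 *sqrt(5 ) /85, sqrt(17)/17,sqrt ( 15)/15, 1/pi , sqrt( 5) , E, E, E, pi,sqrt(17),  6,  8*E]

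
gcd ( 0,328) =328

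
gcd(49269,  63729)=3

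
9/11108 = 9/11108 = 0.00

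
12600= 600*21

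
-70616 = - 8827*8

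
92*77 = 7084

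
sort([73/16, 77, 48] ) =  [73/16, 48, 77 ] 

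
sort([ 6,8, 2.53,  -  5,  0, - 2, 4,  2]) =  [ - 5, - 2 , 0 , 2, 2.53, 4,6,8] 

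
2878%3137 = 2878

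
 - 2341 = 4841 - 7182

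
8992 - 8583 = 409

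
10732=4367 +6365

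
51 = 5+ 46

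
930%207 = 102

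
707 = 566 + 141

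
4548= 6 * 758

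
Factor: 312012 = 2^2*3^6*107^1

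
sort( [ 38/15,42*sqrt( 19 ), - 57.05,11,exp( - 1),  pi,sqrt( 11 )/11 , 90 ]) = [ - 57.05,  sqrt( 11)/11, exp(-1),38/15,pi, 11,90, 42*sqrt( 19)]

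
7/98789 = 7/98789  =  0.00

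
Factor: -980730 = -2^1*3^2*5^1 * 17^1*641^1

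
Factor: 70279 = 11^1*6389^1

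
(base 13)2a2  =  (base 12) 332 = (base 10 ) 470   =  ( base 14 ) 258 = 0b111010110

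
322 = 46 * 7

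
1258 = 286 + 972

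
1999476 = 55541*36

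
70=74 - 4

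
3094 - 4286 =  - 1192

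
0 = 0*825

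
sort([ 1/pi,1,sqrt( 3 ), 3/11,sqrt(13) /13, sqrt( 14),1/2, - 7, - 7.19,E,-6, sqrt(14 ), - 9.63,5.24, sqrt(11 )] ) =[-9.63, - 7.19,-7, - 6,3/11, sqrt(13 )/13,1/pi,1/2,1 , sqrt(3),E,sqrt(11),sqrt ( 14 ), sqrt(14 ),5.24]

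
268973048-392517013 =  - 123543965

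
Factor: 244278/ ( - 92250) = -331/125 =-5^(-3 ) * 331^1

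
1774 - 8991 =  - 7217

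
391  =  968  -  577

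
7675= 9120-1445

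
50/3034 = 25/1517 = 0.02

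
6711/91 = 73 + 68/91 = 73.75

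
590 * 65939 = 38904010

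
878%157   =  93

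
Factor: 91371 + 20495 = 111866= 2^1 *55933^1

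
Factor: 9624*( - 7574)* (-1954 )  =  2^5*3^1*7^1*401^1*541^1*977^1 = 142431311904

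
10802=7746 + 3056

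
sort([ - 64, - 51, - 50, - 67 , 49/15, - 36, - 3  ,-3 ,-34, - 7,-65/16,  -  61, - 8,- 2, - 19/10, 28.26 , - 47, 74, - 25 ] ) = [ - 67,  -  64, - 61,-51,  -  50, - 47, - 36,-34, - 25,  -  8, -7, - 65/16, - 3,-3,-2,-19/10,49/15, 28.26 , 74] 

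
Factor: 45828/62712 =2^( - 1 )*13^(-1 )* 19^1 = 19/26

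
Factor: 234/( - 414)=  - 13/23 = - 13^1*23^(  -  1)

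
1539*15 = 23085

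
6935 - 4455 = 2480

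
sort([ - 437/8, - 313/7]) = [ - 437/8, - 313/7]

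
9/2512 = 9/2512 = 0.00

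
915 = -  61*( - 15 ) 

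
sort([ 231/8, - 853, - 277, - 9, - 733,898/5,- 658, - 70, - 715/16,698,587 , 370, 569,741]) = [ - 853, - 733, - 658,- 277, - 70, - 715/16, - 9,231/8,898/5, 370, 569 , 587, 698, 741]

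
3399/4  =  3399/4 = 849.75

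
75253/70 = 1075+3/70 = 1075.04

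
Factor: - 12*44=  -  2^4*3^1 * 11^1 = - 528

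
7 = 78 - 71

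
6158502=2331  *2642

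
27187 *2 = 54374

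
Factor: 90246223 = 59^1*109^1 *14033^1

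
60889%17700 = 7789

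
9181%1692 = 721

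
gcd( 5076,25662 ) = 282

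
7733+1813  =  9546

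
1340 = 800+540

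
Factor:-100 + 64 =-36 = -2^2*3^2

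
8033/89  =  8033/89 = 90.26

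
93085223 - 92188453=896770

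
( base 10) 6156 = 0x180c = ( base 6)44300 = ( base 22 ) cfi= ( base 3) 22110000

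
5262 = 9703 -4441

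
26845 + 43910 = 70755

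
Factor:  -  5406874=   -  2^1*11^1*179^1*1373^1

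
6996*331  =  2315676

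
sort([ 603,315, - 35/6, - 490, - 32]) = [ -490, - 32, - 35/6, 315, 603]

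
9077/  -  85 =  - 107 + 18/85 = - 106.79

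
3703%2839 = 864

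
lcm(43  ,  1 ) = 43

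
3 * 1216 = 3648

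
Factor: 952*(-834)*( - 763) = 2^4*3^1*7^2 * 17^1*109^1*139^1 = 605797584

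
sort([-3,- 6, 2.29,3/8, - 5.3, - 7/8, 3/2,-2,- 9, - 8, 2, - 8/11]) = [ - 9, - 8, - 6, - 5.3,-3,-2, -7/8, - 8/11 , 3/8, 3/2, 2,2.29]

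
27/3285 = 3/365 = 0.01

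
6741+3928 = 10669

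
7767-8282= - 515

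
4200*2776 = 11659200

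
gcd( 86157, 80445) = 3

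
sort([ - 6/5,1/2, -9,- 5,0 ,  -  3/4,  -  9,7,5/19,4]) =[ - 9, - 9, - 5, - 6/5, - 3/4,  0, 5/19 , 1/2, 4,7]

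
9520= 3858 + 5662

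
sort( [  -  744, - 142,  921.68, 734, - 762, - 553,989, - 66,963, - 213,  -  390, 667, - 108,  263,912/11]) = [ - 762, - 744, - 553,  -  390,-213, - 142, - 108, - 66 , 912/11,263, 667,734,921.68,  963,989] 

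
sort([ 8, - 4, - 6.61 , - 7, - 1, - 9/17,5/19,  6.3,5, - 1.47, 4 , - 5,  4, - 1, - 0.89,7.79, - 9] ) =[-9, -7, - 6.61, -5, - 4, - 1.47, - 1, - 1, - 0.89, - 9/17,5/19,4 , 4,5, 6.3,  7.79, 8] 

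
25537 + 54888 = 80425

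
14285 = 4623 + 9662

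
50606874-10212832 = 40394042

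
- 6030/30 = -201=-201.00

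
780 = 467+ 313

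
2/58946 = 1/29473  =  0.00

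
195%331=195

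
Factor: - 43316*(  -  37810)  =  1637777960 = 2^3*5^1*7^2 * 13^1*17^1*19^1 * 199^1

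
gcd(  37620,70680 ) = 1140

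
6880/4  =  1720 = 1720.00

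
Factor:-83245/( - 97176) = 2^(-3 )*3^(-1 ) * 5^1 * 4049^( -1 ) * 16649^1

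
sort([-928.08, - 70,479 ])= [-928.08 , - 70,479]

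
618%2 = 0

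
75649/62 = 1220 + 9/62= 1220.15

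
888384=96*9254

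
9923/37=9923/37 = 268.19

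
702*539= 378378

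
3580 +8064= 11644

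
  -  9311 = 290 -9601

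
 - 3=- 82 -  - 79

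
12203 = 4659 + 7544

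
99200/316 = 313 + 73/79 = 313.92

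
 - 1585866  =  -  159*9974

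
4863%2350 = 163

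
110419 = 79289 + 31130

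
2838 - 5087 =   -  2249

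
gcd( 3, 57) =3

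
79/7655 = 79/7655 = 0.01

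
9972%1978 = 82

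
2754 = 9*306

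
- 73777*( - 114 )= 8410578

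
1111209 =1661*669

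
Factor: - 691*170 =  - 117470  =  - 2^1*5^1 * 17^1*691^1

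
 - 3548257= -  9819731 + 6271474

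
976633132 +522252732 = 1498885864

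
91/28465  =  91/28465 = 0.00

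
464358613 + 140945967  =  605304580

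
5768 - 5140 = 628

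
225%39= 30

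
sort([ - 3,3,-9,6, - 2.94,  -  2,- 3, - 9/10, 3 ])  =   [ - 9,-3, - 3, - 2.94, - 2 , - 9/10,3,3,6 ]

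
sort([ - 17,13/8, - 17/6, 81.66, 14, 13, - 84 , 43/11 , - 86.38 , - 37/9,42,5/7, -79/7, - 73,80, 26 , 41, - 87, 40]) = [ - 87, - 86.38,-84 , - 73, - 17,  -  79/7, - 37/9 , - 17/6,5/7,13/8 , 43/11, 13, 14 , 26, 40,41,42, 80, 81.66 ]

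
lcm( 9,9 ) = 9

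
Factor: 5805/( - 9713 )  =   - 3^3*5^1* 11^ ( - 1)*43^1 *883^( - 1) 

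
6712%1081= 226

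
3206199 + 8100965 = 11307164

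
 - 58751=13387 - 72138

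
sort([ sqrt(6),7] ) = [ sqrt (6 ),7 ] 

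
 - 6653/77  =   - 87 + 46/77 = - 86.40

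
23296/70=1664/5=332.80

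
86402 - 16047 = 70355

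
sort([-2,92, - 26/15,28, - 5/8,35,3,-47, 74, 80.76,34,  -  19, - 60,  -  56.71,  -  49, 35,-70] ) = [ - 70,-60,  -  56.71,-49, - 47, - 19,-2 , - 26/15,-5/8,3, 28,34,35, 35,74, 80.76, 92] 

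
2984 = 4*746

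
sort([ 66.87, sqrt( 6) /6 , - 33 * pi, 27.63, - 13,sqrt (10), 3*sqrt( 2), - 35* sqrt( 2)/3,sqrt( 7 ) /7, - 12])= [ -33*pi,-35*sqrt( 2) /3, - 13, - 12, sqrt (7 )/7, sqrt( 6 )/6, sqrt( 10 ),3*sqrt(2), 27.63, 66.87] 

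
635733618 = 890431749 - 254698131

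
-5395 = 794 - 6189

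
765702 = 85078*9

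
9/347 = 9/347  =  0.03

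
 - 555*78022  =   - 43302210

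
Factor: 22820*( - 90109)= - 2^2*5^1 * 7^1*163^1*251^1*359^1 = - 2056287380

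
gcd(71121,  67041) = 3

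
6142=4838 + 1304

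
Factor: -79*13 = - 13^1*79^1 = - 1027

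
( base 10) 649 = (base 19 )1F3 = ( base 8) 1211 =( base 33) jm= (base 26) OP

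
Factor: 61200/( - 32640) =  - 2^(  -  3 ) * 3^1*5^1  =  -15/8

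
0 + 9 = 9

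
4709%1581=1547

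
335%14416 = 335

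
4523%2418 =2105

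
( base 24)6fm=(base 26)5hg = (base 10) 3838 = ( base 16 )EFE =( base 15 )120D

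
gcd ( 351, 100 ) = 1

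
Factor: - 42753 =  - 3^1*14251^1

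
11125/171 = 11125/171 =65.06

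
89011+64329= 153340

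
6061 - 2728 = 3333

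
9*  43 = 387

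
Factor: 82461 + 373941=456402 = 2^1*3^1*29^1 * 43^1*61^1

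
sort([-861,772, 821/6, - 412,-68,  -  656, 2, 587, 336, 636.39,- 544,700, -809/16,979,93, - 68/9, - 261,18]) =[-861, - 656,-544, - 412, - 261, - 68, - 809/16, - 68/9,  2,18,93,821/6, 336,587, 636.39,700,772, 979 ] 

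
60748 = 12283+48465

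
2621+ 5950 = 8571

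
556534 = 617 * 902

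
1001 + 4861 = 5862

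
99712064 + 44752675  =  144464739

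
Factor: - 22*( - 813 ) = 2^1*3^1*11^1*271^1 = 17886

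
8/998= 4/499 = 0.01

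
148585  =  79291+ 69294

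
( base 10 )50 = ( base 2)110010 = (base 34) 1G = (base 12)42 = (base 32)1i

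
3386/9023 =3386/9023 = 0.38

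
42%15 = 12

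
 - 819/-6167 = 117/881 =0.13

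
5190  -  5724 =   -  534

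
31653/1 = 31653 = 31653.00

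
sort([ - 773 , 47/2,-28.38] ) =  [ - 773,  -  28.38, 47/2]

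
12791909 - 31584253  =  -18792344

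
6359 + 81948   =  88307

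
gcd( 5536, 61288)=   8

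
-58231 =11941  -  70172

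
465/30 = 15 + 1/2=15.50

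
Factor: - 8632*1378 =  - 11894896 = -2^4*13^2*53^1*83^1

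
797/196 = 797/196= 4.07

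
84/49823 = 84/49823 = 0.00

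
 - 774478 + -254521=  - 1028999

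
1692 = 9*188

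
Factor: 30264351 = 3^1*13^2*59693^1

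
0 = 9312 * 0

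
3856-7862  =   - 4006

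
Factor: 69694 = 2^1 * 34847^1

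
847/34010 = 847/34010 = 0.02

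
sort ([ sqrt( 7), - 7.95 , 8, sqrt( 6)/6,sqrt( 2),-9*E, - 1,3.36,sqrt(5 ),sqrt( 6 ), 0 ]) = [-9 * E, - 7.95,  -  1, 0,sqrt(  6 ) /6,sqrt ( 2 ),sqrt ( 5 ),sqrt ( 6 ),sqrt(7),3.36,8 ]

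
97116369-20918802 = 76197567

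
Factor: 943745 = 5^1*11^1 * 17159^1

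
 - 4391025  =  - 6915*635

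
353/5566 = 353/5566 = 0.06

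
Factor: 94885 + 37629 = 2^1*59^1  *1123^1 = 132514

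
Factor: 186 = 2^1*3^1*31^1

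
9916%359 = 223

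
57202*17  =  972434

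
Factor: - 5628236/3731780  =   - 5^( - 1)*13^(-1 )*463^( - 1 )*45389^1 = - 45389/30095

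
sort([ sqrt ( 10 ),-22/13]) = [ - 22/13 , sqrt( 10)]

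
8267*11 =90937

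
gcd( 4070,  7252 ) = 74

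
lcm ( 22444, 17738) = 1099756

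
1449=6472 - 5023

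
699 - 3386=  - 2687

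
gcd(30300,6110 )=10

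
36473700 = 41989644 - 5515944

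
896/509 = 1 + 387/509 = 1.76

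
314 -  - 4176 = 4490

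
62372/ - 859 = -62372/859 = - 72.61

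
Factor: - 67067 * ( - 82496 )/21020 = 1383189808/5255 = 2^4 * 5^( - 1 )*7^1*11^1*13^1*67^1*1051^( - 1)*1289^1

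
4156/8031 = 4156/8031 = 0.52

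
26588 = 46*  578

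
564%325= 239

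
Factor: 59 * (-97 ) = -59^1 * 97^1= -5723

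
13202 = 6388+6814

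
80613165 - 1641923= 78971242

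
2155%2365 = 2155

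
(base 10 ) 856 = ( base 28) 12g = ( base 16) 358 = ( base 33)PV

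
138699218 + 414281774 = 552980992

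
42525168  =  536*79338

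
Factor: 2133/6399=3^(-1) = 1/3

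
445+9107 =9552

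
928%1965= 928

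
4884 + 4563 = 9447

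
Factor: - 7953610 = -2^1 * 5^1*7^1*113623^1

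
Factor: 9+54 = 63 =3^2 * 7^1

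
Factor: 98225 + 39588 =13^1*10601^1=137813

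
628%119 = 33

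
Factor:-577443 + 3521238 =3^1 * 5^1*229^1 * 857^1  =  2943795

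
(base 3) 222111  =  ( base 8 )1313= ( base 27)qd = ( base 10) 715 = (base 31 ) N2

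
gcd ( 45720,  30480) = 15240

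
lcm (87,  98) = 8526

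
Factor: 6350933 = 6350933^1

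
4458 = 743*6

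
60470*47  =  2842090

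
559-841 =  - 282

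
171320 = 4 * 42830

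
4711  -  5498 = - 787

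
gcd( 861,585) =3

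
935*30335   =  28363225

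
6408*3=19224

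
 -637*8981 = -5720897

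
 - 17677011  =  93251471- 110928482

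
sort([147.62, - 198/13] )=[ - 198/13, 147.62]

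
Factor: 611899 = 241^1*2539^1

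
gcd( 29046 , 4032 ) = 6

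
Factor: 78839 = 78839^1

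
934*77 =71918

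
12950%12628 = 322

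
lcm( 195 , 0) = 0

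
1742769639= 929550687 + 813218952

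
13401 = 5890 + 7511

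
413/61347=413/61347 =0.01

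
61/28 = 61/28  =  2.18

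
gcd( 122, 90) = 2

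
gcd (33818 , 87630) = 2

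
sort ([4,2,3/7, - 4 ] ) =[-4, 3/7,  2,4 ]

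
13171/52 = 253 + 15/52 = 253.29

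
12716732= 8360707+4356025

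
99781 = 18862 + 80919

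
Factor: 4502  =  2^1*2251^1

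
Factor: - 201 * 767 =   -  154167 = -3^1 * 13^1*59^1*67^1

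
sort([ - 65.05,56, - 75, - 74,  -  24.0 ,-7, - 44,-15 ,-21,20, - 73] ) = [ - 75, - 74,-73,-65.05,-44, - 24.0, - 21 ,-15,  -  7,20, 56]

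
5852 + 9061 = 14913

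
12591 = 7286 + 5305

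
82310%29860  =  22590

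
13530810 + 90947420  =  104478230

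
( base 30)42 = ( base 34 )3k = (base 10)122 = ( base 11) 101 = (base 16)7A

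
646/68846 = 323/34423 = 0.01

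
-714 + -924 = -1638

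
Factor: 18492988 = 2^2* 31^1*293^1*509^1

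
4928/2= 2464 = 2464.00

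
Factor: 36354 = 2^1*3^1*73^1*83^1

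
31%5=1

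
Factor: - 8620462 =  - 2^1*17^1*253543^1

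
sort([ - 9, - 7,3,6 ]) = [ - 9, - 7, 3,6]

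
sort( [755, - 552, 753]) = [ - 552,  753, 755]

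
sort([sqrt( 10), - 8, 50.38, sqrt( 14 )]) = [-8, sqrt( 10 ),sqrt( 14 ),50.38]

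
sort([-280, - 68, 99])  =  [ - 280, - 68,99]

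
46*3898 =179308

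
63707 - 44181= 19526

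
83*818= 67894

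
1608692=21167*76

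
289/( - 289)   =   - 1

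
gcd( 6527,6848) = 107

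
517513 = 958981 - 441468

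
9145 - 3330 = 5815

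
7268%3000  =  1268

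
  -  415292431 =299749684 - 715042115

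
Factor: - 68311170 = - 2^1*3^2*5^1*53^1*14321^1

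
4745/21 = 225  +  20/21 = 225.95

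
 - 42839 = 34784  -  77623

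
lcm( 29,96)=2784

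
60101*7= 420707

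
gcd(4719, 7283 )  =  1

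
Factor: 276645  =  3^1*5^1*18443^1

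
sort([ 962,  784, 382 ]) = [ 382,784,962 ]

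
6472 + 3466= 9938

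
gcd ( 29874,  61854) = 78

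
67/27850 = 67/27850= 0.00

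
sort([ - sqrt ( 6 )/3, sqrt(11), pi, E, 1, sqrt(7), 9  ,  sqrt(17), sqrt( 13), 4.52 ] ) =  [ - sqrt ( 6) /3,1, sqrt(7),E,pi, sqrt (11 ), sqrt(13), sqrt ( 17), 4.52, 9]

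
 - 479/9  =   - 479/9 = - 53.22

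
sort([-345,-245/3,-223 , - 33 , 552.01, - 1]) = [ -345 , - 223, - 245/3, -33,-1,552.01]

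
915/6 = 152 + 1/2 = 152.50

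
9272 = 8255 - - 1017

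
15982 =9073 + 6909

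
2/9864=1/4932 = 0.00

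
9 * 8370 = 75330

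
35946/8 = 17973/4  =  4493.25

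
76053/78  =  25351/26  =  975.04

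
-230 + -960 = -1190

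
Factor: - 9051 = - 3^1 * 7^1*431^1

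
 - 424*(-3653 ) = 1548872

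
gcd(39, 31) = 1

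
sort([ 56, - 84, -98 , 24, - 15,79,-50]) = [ - 98,-84 , - 50,-15,  24,56,79]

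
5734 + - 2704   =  3030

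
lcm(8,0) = 0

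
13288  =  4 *3322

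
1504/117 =12 + 100/117 = 12.85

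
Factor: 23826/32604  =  19/26= 2^( - 1)*13^ ( - 1 )*19^1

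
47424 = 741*64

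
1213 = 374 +839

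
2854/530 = 1427/265 = 5.38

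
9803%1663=1488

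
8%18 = 8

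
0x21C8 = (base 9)12768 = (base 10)8648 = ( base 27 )bn8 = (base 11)6552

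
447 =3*149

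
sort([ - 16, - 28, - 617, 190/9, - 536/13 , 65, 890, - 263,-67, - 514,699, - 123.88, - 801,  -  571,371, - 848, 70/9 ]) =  [-848,-801, - 617, - 571, - 514, - 263, - 123.88,-67, - 536/13 , - 28, - 16,70/9, 190/9, 65, 371, 699,890]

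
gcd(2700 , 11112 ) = 12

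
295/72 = 295/72  =  4.10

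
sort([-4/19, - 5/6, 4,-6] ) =[-6,-5/6, -4/19,4 ] 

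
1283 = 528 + 755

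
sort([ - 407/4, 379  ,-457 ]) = [ - 457,-407/4,379]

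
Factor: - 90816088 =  - 2^3 *11^1*67^1*73^1*211^1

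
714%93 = 63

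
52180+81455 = 133635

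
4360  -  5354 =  - 994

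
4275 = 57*75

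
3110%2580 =530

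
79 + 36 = 115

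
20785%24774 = 20785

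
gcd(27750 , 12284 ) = 74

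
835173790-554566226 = 280607564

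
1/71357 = 1/71357= 0.00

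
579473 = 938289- 358816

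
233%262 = 233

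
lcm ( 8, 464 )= 464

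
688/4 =172 =172.00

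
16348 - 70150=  -53802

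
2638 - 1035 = 1603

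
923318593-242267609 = 681050984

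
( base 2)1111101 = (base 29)49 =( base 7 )236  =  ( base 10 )125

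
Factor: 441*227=100107 = 3^2*7^2*227^1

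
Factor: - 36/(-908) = 9/227 =3^2*227^ ( - 1)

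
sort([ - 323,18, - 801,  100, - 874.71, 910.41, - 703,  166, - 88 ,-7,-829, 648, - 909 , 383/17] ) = [ - 909, - 874.71 , - 829, - 801, - 703, - 323, - 88, - 7,18,383/17,100 , 166, 648, 910.41 ] 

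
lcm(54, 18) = 54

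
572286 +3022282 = 3594568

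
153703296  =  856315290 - 702611994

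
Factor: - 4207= -7^1 * 601^1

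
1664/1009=1664/1009=1.65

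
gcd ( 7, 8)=1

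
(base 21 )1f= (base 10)36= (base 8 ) 44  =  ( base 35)11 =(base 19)1h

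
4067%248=99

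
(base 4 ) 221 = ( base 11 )38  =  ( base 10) 41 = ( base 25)1G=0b101001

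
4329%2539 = 1790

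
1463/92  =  1463/92=15.90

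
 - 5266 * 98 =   -  516068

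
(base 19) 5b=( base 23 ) 4E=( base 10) 106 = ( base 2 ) 1101010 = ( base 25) 46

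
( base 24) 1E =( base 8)46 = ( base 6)102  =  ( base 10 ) 38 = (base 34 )14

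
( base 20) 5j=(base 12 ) 9b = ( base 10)119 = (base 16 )77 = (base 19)65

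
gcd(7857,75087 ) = 81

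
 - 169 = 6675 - 6844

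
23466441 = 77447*303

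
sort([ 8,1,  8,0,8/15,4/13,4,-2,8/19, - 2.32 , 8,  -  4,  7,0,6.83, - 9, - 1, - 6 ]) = [ - 9 , - 6,  -  4, - 2.32, - 2, - 1,0,0, 4/13,  8/19 , 8/15, 1,4,6.83, 7,8, 8, 8] 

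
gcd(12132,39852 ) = 36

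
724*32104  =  23243296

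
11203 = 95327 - 84124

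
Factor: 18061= 18061^1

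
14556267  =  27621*527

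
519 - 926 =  - 407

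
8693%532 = 181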